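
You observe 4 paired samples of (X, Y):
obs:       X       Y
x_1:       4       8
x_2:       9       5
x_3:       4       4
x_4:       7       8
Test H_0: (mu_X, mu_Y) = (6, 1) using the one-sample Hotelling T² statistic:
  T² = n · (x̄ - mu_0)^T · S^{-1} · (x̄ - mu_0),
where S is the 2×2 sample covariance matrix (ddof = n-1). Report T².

Step 1 — sample mean vector:
  mean(X) = (4 + 9 + 4 + 7) / 4 = 24/4 = 6
  mean(Y) = (8 + 5 + 4 + 8) / 4 = 25/4 = 6.25
  x̄ = (6, 6.25),  deviation x̄ - mu_0 = (6, 6.25) - (6, 1) = (0, 5.25).

Step 2 — sample covariance matrix, S[i,j] = (1/(n-1)) · Σ_k (x_{k,i} - mean_i) · (x_{k,j} - mean_j), divisor n-1 = 3:
  S[X,X] = ((-2)·(-2) + (3)·(3) + (-2)·(-2) + (1)·(1)) / 3 = 18/3 = 6
  S[X,Y] = ((-2)·(1.75) + (3)·(-1.25) + (-2)·(-2.25) + (1)·(1.75)) / 3 = -1/3 = -0.3333
  S[Y,Y] = ((1.75)·(1.75) + (-1.25)·(-1.25) + (-2.25)·(-2.25) + (1.75)·(1.75)) / 3 = 12.75/3 = 4.25
  S = [[6, -0.3333],
 [-0.3333, 4.25]].

Step 3 — invert S. det(S) = 6·4.25 - (-0.3333)² = 25.3889.
  S^{-1} = (1/det) · [[d, -b], [-b, a]] = [[0.1674, 0.0131],
 [0.0131, 0.2363]].

Step 4 — quadratic form (x̄ - mu_0)^T · S^{-1} · (x̄ - mu_0):
  S^{-1} · (x̄ - mu_0) = (0.0689, 1.2407),
  (x̄ - mu_0)^T · [...] = (0)·(0.0689) + (5.25)·(1.2407) = 6.5137.

Step 5 — scale by n: T² = 4 · 6.5137 = 26.0547.

T² ≈ 26.0547


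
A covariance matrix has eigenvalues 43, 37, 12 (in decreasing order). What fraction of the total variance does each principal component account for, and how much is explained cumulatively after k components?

Step 1 — total variance = trace(Sigma) = Σ λ_i = 43 + 37 + 12 = 92.

Step 2 — fraction explained by component i = λ_i / Σ λ:
  PC1: 43/92 = 0.4674
  PC2: 37/92 = 0.4022
  PC3: 12/92 = 0.1304

Step 3 — cumulative fraction after k components = (λ_1 + ... + λ_k) / Σ λ:
  k = 1: 43/92 = 0.4674
  k = 2: (43 + 37)/92 = 80/92 = 0.8696
  k = 3: (43 + 37 + 12)/92 = 92/92 = 1

Summary (fraction, with percent):

explained: PC1 0.4674 (46.74%), PC2 0.4022 (40.22%), PC3 0.1304 (13.04%);  cumulative: 0.4674, 0.8696, 1


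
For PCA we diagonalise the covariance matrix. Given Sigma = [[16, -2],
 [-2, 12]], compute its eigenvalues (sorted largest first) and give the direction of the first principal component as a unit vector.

Step 1 — characteristic polynomial of 2×2 Sigma:
  det(Sigma - λI) = λ² - trace · λ + det = 0.
  trace = 16 + 12 = 28, det = 16·12 - (-2)² = 188.
Step 2 — discriminant:
  Δ = trace² - 4·det = 784 - 752 = 32.
Step 3 — eigenvalues:
  λ = (trace ± √Δ)/2 = (28 ± 5.6569)/2,
  λ_1 = 16.8284,  λ_2 = 11.1716.

Step 4 — unit eigenvector for λ_1: solve (Sigma - λ_1 I)v = 0. First row:
  (16 - 16.8284)·v_x + (-2)·v_y = 0, i.e. (-0.8284)·v_x + (-2)·v_y = 0,
  so v ∝ (b, λ_1 - a) = (-2, 0.8284); multiply by -1 so the first entry is positive: u = (2, -0.8284).
  ||u|| = √((2)² + (-0.8284)²) = √(4.6863) ≈ 2.1648,
  v_1 = u/||u|| ≈ (0.9239, -0.3827) (||v_1|| = 1).

λ_1 = 16.8284,  λ_2 = 11.1716;  v_1 ≈ (0.9239, -0.3827)


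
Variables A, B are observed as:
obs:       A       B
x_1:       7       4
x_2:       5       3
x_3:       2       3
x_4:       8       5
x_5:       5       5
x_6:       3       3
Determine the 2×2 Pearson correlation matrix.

Step 1 — column means:
  mean(A) = (7 + 5 + 2 + 8 + 5 + 3) / 6 = 30/6 = 5
  mean(B) = (4 + 3 + 3 + 5 + 5 + 3) / 6 = 23/6 = 3.8333

Step 2 — sample variances and covariances s[i,j] = (1/(n-1)) · Σ_k (x_{k,i} - mean_i) · (x_{k,j} - mean_j), with n-1 = 5:
  s[A,A] = ((2)·(2) + (0)·(0) + (-3)·(-3) + (3)·(3) + (0)·(0) + (-2)·(-2)) / 5 = 26/5 = 5.2
  s[A,B] = ((2)·(0.1667) + (0)·(-0.8333) + (-3)·(-0.8333) + (3)·(1.1667) + (0)·(1.1667) + (-2)·(-0.8333)) / 5 = 8/5 = 1.6
  s[B,B] = ((0.1667)·(0.1667) + (-0.8333)·(-0.8333) + (-0.8333)·(-0.8333) + (1.1667)·(1.1667) + (1.1667)·(1.1667) + (-0.8333)·(-0.8333)) / 5 = 4.8333/5 = 0.9667
  Sample standard deviations s_i = √(s[i,i]):
  s(A) = √(5.2) = 2.2804
  s(B) = √(0.9667) = 0.9832

Step 3 — r_{ij} = s_{ij} / (s_i · s_j):
  r[A,A] = 1 (diagonal).
  r[A,B] = 1.6 / (2.2804 · 0.9832) = 1.6 / 2.242 = 0.7136
  r[B,B] = 1 (diagonal).

R is symmetric with unit diagonal. Assembling:

R = [[1, 0.7136],
 [0.7136, 1]]


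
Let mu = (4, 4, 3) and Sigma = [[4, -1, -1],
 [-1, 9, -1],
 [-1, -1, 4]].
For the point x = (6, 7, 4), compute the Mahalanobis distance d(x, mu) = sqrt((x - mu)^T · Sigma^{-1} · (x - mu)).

Step 1 — centre the observation: (x - mu) = (2, 3, 1).

Step 2 — invert Sigma (cofactor / det for 3×3, or solve directly):
  Sigma^{-1} = [[0.28, 0.04, 0.08],
 [0.04, 0.12, 0.04],
 [0.08, 0.04, 0.28]].

Step 3 — form the quadratic (x - mu)^T · Sigma^{-1} · (x - mu):
  Sigma^{-1} · (x - mu) = (0.76, 0.48, 0.56).
  (x - mu)^T · [Sigma^{-1} · (x - mu)] = (2)·(0.76) + (3)·(0.48) + (1)·(0.56) = 3.52.

Step 4 — take square root: d = √(3.52) ≈ 1.8762.

d(x, mu) = √(3.52) ≈ 1.8762


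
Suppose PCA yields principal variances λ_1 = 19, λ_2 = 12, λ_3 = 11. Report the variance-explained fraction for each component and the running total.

Step 1 — total variance = trace(Sigma) = Σ λ_i = 19 + 12 + 11 = 42.

Step 2 — fraction explained by component i = λ_i / Σ λ:
  PC1: 19/42 = 0.4524
  PC2: 12/42 = 0.2857
  PC3: 11/42 = 0.2619

Step 3 — cumulative fraction after k components = (λ_1 + ... + λ_k) / Σ λ:
  k = 1: 19/42 = 0.4524
  k = 2: (19 + 12)/42 = 31/42 = 0.7381
  k = 3: (19 + 12 + 11)/42 = 42/42 = 1

Summary (fraction, with percent):

explained: PC1 0.4524 (45.24%), PC2 0.2857 (28.57%), PC3 0.2619 (26.19%);  cumulative: 0.4524, 0.7381, 1


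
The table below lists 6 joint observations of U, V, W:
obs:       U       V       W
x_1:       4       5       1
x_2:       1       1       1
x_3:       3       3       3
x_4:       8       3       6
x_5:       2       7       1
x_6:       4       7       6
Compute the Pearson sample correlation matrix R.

Step 1 — column means:
  mean(U) = (4 + 1 + 3 + 8 + 2 + 4) / 6 = 22/6 = 3.6667
  mean(V) = (5 + 1 + 3 + 3 + 7 + 7) / 6 = 26/6 = 4.3333
  mean(W) = (1 + 1 + 3 + 6 + 1 + 6) / 6 = 18/6 = 3

Step 2 — sample variances and covariances s[i,j] = (1/(n-1)) · Σ_k (x_{k,i} - mean_i) · (x_{k,j} - mean_j), with n-1 = 5:
  s[U,U] = ((0.3333)·(0.3333) + (-2.6667)·(-2.6667) + (-0.6667)·(-0.6667) + (4.3333)·(4.3333) + (-1.6667)·(-1.6667) + (0.3333)·(0.3333)) / 5 = 29.3333/5 = 5.8667
  s[U,V] = ((0.3333)·(0.6667) + (-2.6667)·(-3.3333) + (-0.6667)·(-1.3333) + (4.3333)·(-1.3333) + (-1.6667)·(2.6667) + (0.3333)·(2.6667)) / 5 = 0.6667/5 = 0.1333
  s[U,W] = ((0.3333)·(-2) + (-2.6667)·(-2) + (-0.6667)·(0) + (4.3333)·(3) + (-1.6667)·(-2) + (0.3333)·(3)) / 5 = 22/5 = 4.4
  s[V,V] = ((0.6667)·(0.6667) + (-3.3333)·(-3.3333) + (-1.3333)·(-1.3333) + (-1.3333)·(-1.3333) + (2.6667)·(2.6667) + (2.6667)·(2.6667)) / 5 = 29.3333/5 = 5.8667
  s[V,W] = ((0.6667)·(-2) + (-3.3333)·(-2) + (-1.3333)·(0) + (-1.3333)·(3) + (2.6667)·(-2) + (2.6667)·(3)) / 5 = 4/5 = 0.8
  s[W,W] = ((-2)·(-2) + (-2)·(-2) + (0)·(0) + (3)·(3) + (-2)·(-2) + (3)·(3)) / 5 = 30/5 = 6
  Sample standard deviations s_i = √(s[i,i]):
  s(U) = √(5.8667) = 2.4221
  s(V) = √(5.8667) = 2.4221
  s(W) = √(6) = 2.4495

Step 3 — r_{ij} = s_{ij} / (s_i · s_j):
  r[U,U] = 1 (diagonal).
  r[U,V] = 0.1333 / (2.4221 · 2.4221) = 0.1333 / 5.8667 = 0.0227
  r[U,W] = 4.4 / (2.4221 · 2.4495) = 4.4 / 5.933 = 0.7416
  r[V,V] = 1 (diagonal).
  r[V,W] = 0.8 / (2.4221 · 2.4495) = 0.8 / 5.933 = 0.1348
  r[W,W] = 1 (diagonal).

R is symmetric with unit diagonal. Assembling:

R = [[1, 0.0227, 0.7416],
 [0.0227, 1, 0.1348],
 [0.7416, 0.1348, 1]]


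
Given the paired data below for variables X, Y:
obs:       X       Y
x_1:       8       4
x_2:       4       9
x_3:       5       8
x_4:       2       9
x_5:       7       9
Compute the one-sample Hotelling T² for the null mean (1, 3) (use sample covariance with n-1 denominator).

Step 1 — sample mean vector:
  mean(X) = (8 + 4 + 5 + 2 + 7) / 5 = 26/5 = 5.2
  mean(Y) = (4 + 9 + 8 + 9 + 9) / 5 = 39/5 = 7.8
  x̄ = (5.2, 7.8),  deviation x̄ - mu_0 = (5.2, 7.8) - (1, 3) = (4.2, 4.8).

Step 2 — sample covariance matrix, S[i,j] = (1/(n-1)) · Σ_k (x_{k,i} - mean_i) · (x_{k,j} - mean_j), divisor n-1 = 4:
  S[X,X] = ((2.8)·(2.8) + (-1.2)·(-1.2) + (-0.2)·(-0.2) + (-3.2)·(-3.2) + (1.8)·(1.8)) / 4 = 22.8/4 = 5.7
  S[X,Y] = ((2.8)·(-3.8) + (-1.2)·(1.2) + (-0.2)·(0.2) + (-3.2)·(1.2) + (1.8)·(1.2)) / 4 = -13.8/4 = -3.45
  S[Y,Y] = ((-3.8)·(-3.8) + (1.2)·(1.2) + (0.2)·(0.2) + (1.2)·(1.2) + (1.2)·(1.2)) / 4 = 18.8/4 = 4.7
  S = [[5.7, -3.45],
 [-3.45, 4.7]].

Step 3 — invert S. det(S) = 5.7·4.7 - (-3.45)² = 14.8875.
  S^{-1} = (1/det) · [[d, -b], [-b, a]] = [[0.3157, 0.2317],
 [0.2317, 0.3829]].

Step 4 — quadratic form (x̄ - mu_0)^T · S^{-1} · (x̄ - mu_0):
  S^{-1} · (x̄ - mu_0) = (2.4383, 2.8111),
  (x̄ - mu_0)^T · [...] = (4.2)·(2.4383) + (4.8)·(2.8111) = 23.734.

Step 5 — scale by n: T² = 5 · 23.734 = 118.67.

T² ≈ 118.67


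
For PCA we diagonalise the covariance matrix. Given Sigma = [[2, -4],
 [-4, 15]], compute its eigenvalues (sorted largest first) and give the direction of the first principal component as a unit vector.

Step 1 — characteristic polynomial of 2×2 Sigma:
  det(Sigma - λI) = λ² - trace · λ + det = 0.
  trace = 2 + 15 = 17, det = 2·15 - (-4)² = 14.
Step 2 — discriminant:
  Δ = trace² - 4·det = 289 - 56 = 233.
Step 3 — eigenvalues:
  λ = (trace ± √Δ)/2 = (17 ± 15.2643)/2,
  λ_1 = 16.1322,  λ_2 = 0.8678.

Step 4 — unit eigenvector for λ_1: solve (Sigma - λ_1 I)v = 0. First row:
  (2 - 16.1322)·v_x + (-4)·v_y = 0, i.e. (-14.1322)·v_x + (-4)·v_y = 0,
  so v ∝ (b, λ_1 - a) = (-4, 14.1322); multiply by -1 so the first entry is positive: u = (4, -14.1322).
  ||u|| = √((4)² + (-14.1322)²) = √(215.7182) ≈ 14.6873,
  v_1 = u/||u|| ≈ (0.2723, -0.9622) (||v_1|| = 1).

λ_1 = 16.1322,  λ_2 = 0.8678;  v_1 ≈ (0.2723, -0.9622)


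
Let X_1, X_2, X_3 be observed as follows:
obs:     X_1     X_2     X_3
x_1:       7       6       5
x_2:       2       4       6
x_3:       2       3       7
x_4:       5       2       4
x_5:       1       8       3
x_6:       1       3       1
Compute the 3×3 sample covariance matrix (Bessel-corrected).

Step 1 — column means:
  mean(X_1) = (7 + 2 + 2 + 5 + 1 + 1) / 6 = 18/6 = 3
  mean(X_2) = (6 + 4 + 3 + 2 + 8 + 3) / 6 = 26/6 = 4.3333
  mean(X_3) = (5 + 6 + 7 + 4 + 3 + 1) / 6 = 26/6 = 4.3333

Step 2 — sample covariance S[i,j] = (1/(n-1)) · Σ_k (x_{k,i} - mean_i) · (x_{k,j} - mean_j), with n-1 = 5.
  S[X_1,X_1] = ((4)·(4) + (-1)·(-1) + (-1)·(-1) + (2)·(2) + (-2)·(-2) + (-2)·(-2)) / 5 = 30/5 = 6
  S[X_1,X_2] = ((4)·(1.6667) + (-1)·(-0.3333) + (-1)·(-1.3333) + (2)·(-2.3333) + (-2)·(3.6667) + (-2)·(-1.3333)) / 5 = -1/5 = -0.2
  S[X_1,X_3] = ((4)·(0.6667) + (-1)·(1.6667) + (-1)·(2.6667) + (2)·(-0.3333) + (-2)·(-1.3333) + (-2)·(-3.3333)) / 5 = 7/5 = 1.4
  S[X_2,X_2] = ((1.6667)·(1.6667) + (-0.3333)·(-0.3333) + (-1.3333)·(-1.3333) + (-2.3333)·(-2.3333) + (3.6667)·(3.6667) + (-1.3333)·(-1.3333)) / 5 = 25.3333/5 = 5.0667
  S[X_2,X_3] = ((1.6667)·(0.6667) + (-0.3333)·(1.6667) + (-1.3333)·(2.6667) + (-2.3333)·(-0.3333) + (3.6667)·(-1.3333) + (-1.3333)·(-3.3333)) / 5 = -2.6667/5 = -0.5333
  S[X_3,X_3] = ((0.6667)·(0.6667) + (1.6667)·(1.6667) + (2.6667)·(2.6667) + (-0.3333)·(-0.3333) + (-1.3333)·(-1.3333) + (-3.3333)·(-3.3333)) / 5 = 23.3333/5 = 4.6667

S is symmetric (S[j,i] = S[i,j]). Assembling:

S = [[6, -0.2, 1.4],
 [-0.2, 5.0667, -0.5333],
 [1.4, -0.5333, 4.6667]]


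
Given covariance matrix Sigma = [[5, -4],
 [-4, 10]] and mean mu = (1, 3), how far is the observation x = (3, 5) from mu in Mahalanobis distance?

Step 1 — centre the observation: (x - mu) = (2, 2).

Step 2 — invert Sigma. det(Sigma) = 5·10 - (-4)² = 34.
  Sigma^{-1} = (1/det) · [[d, -b], [-b, a]] = [[0.2941, 0.1176],
 [0.1176, 0.1471]].

Step 3 — form the quadratic (x - mu)^T · Sigma^{-1} · (x - mu):
  Sigma^{-1} · (x - mu) = (0.8235, 0.5294).
  (x - mu)^T · [Sigma^{-1} · (x - mu)] = (2)·(0.8235) + (2)·(0.5294) = 2.7059.

Step 4 — take square root: d = √(2.7059) ≈ 1.645.

d(x, mu) = √(2.7059) ≈ 1.645


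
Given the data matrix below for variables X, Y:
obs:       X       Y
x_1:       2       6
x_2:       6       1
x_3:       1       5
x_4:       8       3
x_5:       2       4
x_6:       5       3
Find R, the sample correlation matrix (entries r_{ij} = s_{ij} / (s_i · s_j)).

Step 1 — column means:
  mean(X) = (2 + 6 + 1 + 8 + 2 + 5) / 6 = 24/6 = 4
  mean(Y) = (6 + 1 + 5 + 3 + 4 + 3) / 6 = 22/6 = 3.6667

Step 2 — sample variances and covariances s[i,j] = (1/(n-1)) · Σ_k (x_{k,i} - mean_i) · (x_{k,j} - mean_j), with n-1 = 5:
  s[X,X] = ((-2)·(-2) + (2)·(2) + (-3)·(-3) + (4)·(4) + (-2)·(-2) + (1)·(1)) / 5 = 38/5 = 7.6
  s[X,Y] = ((-2)·(2.3333) + (2)·(-2.6667) + (-3)·(1.3333) + (4)·(-0.6667) + (-2)·(0.3333) + (1)·(-0.6667)) / 5 = -18/5 = -3.6
  s[Y,Y] = ((2.3333)·(2.3333) + (-2.6667)·(-2.6667) + (1.3333)·(1.3333) + (-0.6667)·(-0.6667) + (0.3333)·(0.3333) + (-0.6667)·(-0.6667)) / 5 = 15.3333/5 = 3.0667
  Sample standard deviations s_i = √(s[i,i]):
  s(X) = √(7.6) = 2.7568
  s(Y) = √(3.0667) = 1.7512

Step 3 — r_{ij} = s_{ij} / (s_i · s_j):
  r[X,X] = 1 (diagonal).
  r[X,Y] = -3.6 / (2.7568 · 1.7512) = -3.6 / 4.8277 = -0.7457
  r[Y,Y] = 1 (diagonal).

R is symmetric with unit diagonal. Assembling:

R = [[1, -0.7457],
 [-0.7457, 1]]


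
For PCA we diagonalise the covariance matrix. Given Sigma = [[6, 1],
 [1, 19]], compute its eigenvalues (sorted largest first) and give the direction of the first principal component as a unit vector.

Step 1 — characteristic polynomial of 2×2 Sigma:
  det(Sigma - λI) = λ² - trace · λ + det = 0.
  trace = 6 + 19 = 25, det = 6·19 - (1)² = 113.
Step 2 — discriminant:
  Δ = trace² - 4·det = 625 - 452 = 173.
Step 3 — eigenvalues:
  λ = (trace ± √Δ)/2 = (25 ± 13.1529)/2,
  λ_1 = 19.0765,  λ_2 = 5.9235.

Step 4 — unit eigenvector for λ_1: solve (Sigma - λ_1 I)v = 0. First row:
  (6 - 19.0765)·v_x + (1)·v_y = 0, i.e. (-13.0765)·v_x + (1)·v_y = 0,
  so v ∝ (b, λ_1 - a) = (1, 13.0765) = u.
  ||u|| = √((1)² + (13.0765)²) = √(171.9942) ≈ 13.1147,
  v_1 = u/||u|| ≈ (0.0763, 0.9971) (||v_1|| = 1).

λ_1 = 19.0765,  λ_2 = 5.9235;  v_1 ≈ (0.0763, 0.9971)


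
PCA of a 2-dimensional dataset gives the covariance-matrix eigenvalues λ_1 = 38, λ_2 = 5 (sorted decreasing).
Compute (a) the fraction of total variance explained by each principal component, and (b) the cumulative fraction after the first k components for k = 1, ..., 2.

Step 1 — total variance = trace(Sigma) = Σ λ_i = 38 + 5 = 43.

Step 2 — fraction explained by component i = λ_i / Σ λ:
  PC1: 38/43 = 0.8837
  PC2: 5/43 = 0.1163

Step 3 — cumulative fraction after k components = (λ_1 + ... + λ_k) / Σ λ:
  k = 1: 38/43 = 0.8837
  k = 2: (38 + 5)/43 = 43/43 = 1

Summary (fraction, with percent):

explained: PC1 0.8837 (88.37%), PC2 0.1163 (11.63%);  cumulative: 0.8837, 1


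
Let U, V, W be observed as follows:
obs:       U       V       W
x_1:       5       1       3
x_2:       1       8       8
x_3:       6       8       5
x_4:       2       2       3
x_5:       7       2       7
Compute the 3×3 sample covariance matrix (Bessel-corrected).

Step 1 — column means:
  mean(U) = (5 + 1 + 6 + 2 + 7) / 5 = 21/5 = 4.2
  mean(V) = (1 + 8 + 8 + 2 + 2) / 5 = 21/5 = 4.2
  mean(W) = (3 + 8 + 5 + 3 + 7) / 5 = 26/5 = 5.2

Step 2 — sample covariance S[i,j] = (1/(n-1)) · Σ_k (x_{k,i} - mean_i) · (x_{k,j} - mean_j), with n-1 = 4.
  S[U,U] = ((0.8)·(0.8) + (-3.2)·(-3.2) + (1.8)·(1.8) + (-2.2)·(-2.2) + (2.8)·(2.8)) / 4 = 26.8/4 = 6.7
  S[U,V] = ((0.8)·(-3.2) + (-3.2)·(3.8) + (1.8)·(3.8) + (-2.2)·(-2.2) + (2.8)·(-2.2)) / 4 = -9.2/4 = -2.3
  S[U,W] = ((0.8)·(-2.2) + (-3.2)·(2.8) + (1.8)·(-0.2) + (-2.2)·(-2.2) + (2.8)·(1.8)) / 4 = -1.2/4 = -0.3
  S[V,V] = ((-3.2)·(-3.2) + (3.8)·(3.8) + (3.8)·(3.8) + (-2.2)·(-2.2) + (-2.2)·(-2.2)) / 4 = 48.8/4 = 12.2
  S[V,W] = ((-3.2)·(-2.2) + (3.8)·(2.8) + (3.8)·(-0.2) + (-2.2)·(-2.2) + (-2.2)·(1.8)) / 4 = 17.8/4 = 4.45
  S[W,W] = ((-2.2)·(-2.2) + (2.8)·(2.8) + (-0.2)·(-0.2) + (-2.2)·(-2.2) + (1.8)·(1.8)) / 4 = 20.8/4 = 5.2

S is symmetric (S[j,i] = S[i,j]). Assembling:

S = [[6.7, -2.3, -0.3],
 [-2.3, 12.2, 4.45],
 [-0.3, 4.45, 5.2]]


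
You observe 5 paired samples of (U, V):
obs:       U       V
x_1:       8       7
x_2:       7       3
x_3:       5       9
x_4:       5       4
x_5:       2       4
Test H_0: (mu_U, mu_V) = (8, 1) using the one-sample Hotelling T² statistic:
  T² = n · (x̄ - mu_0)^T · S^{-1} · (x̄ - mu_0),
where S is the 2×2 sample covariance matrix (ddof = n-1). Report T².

Step 1 — sample mean vector:
  mean(U) = (8 + 7 + 5 + 5 + 2) / 5 = 27/5 = 5.4
  mean(V) = (7 + 3 + 9 + 4 + 4) / 5 = 27/5 = 5.4
  x̄ = (5.4, 5.4),  deviation x̄ - mu_0 = (5.4, 5.4) - (8, 1) = (-2.6, 4.4).

Step 2 — sample covariance matrix, S[i,j] = (1/(n-1)) · Σ_k (x_{k,i} - mean_i) · (x_{k,j} - mean_j), divisor n-1 = 4:
  S[U,U] = ((2.6)·(2.6) + (1.6)·(1.6) + (-0.4)·(-0.4) + (-0.4)·(-0.4) + (-3.4)·(-3.4)) / 4 = 21.2/4 = 5.3
  S[U,V] = ((2.6)·(1.6) + (1.6)·(-2.4) + (-0.4)·(3.6) + (-0.4)·(-1.4) + (-3.4)·(-1.4)) / 4 = 4.2/4 = 1.05
  S[V,V] = ((1.6)·(1.6) + (-2.4)·(-2.4) + (3.6)·(3.6) + (-1.4)·(-1.4) + (-1.4)·(-1.4)) / 4 = 25.2/4 = 6.3
  S = [[5.3, 1.05],
 [1.05, 6.3]].

Step 3 — invert S. det(S) = 5.3·6.3 - (1.05)² = 32.2875.
  S^{-1} = (1/det) · [[d, -b], [-b, a]] = [[0.1951, -0.0325],
 [-0.0325, 0.1642]].

Step 4 — quadratic form (x̄ - mu_0)^T · S^{-1} · (x̄ - mu_0):
  S^{-1} · (x̄ - mu_0) = (-0.6504, 0.8068),
  (x̄ - mu_0)^T · [...] = (-2.6)·(-0.6504) + (4.4)·(0.8068) = 5.241.

Step 5 — scale by n: T² = 5 · 5.241 = 26.2052.

T² ≈ 26.2052


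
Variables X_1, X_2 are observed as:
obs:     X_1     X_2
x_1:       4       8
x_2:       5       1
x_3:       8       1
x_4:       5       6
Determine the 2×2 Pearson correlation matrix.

Step 1 — column means:
  mean(X_1) = (4 + 5 + 8 + 5) / 4 = 22/4 = 5.5
  mean(X_2) = (8 + 1 + 1 + 6) / 4 = 16/4 = 4

Step 2 — sample variances and covariances s[i,j] = (1/(n-1)) · Σ_k (x_{k,i} - mean_i) · (x_{k,j} - mean_j), with n-1 = 3:
  s[X_1,X_1] = ((-1.5)·(-1.5) + (-0.5)·(-0.5) + (2.5)·(2.5) + (-0.5)·(-0.5)) / 3 = 9/3 = 3
  s[X_1,X_2] = ((-1.5)·(4) + (-0.5)·(-3) + (2.5)·(-3) + (-0.5)·(2)) / 3 = -13/3 = -4.3333
  s[X_2,X_2] = ((4)·(4) + (-3)·(-3) + (-3)·(-3) + (2)·(2)) / 3 = 38/3 = 12.6667
  Sample standard deviations s_i = √(s[i,i]):
  s(X_1) = √(3) = 1.7321
  s(X_2) = √(12.6667) = 3.559

Step 3 — r_{ij} = s_{ij} / (s_i · s_j):
  r[X_1,X_1] = 1 (diagonal).
  r[X_1,X_2] = -4.3333 / (1.7321 · 3.559) = -4.3333 / 6.1644 = -0.703
  r[X_2,X_2] = 1 (diagonal).

R is symmetric with unit diagonal. Assembling:

R = [[1, -0.703],
 [-0.703, 1]]


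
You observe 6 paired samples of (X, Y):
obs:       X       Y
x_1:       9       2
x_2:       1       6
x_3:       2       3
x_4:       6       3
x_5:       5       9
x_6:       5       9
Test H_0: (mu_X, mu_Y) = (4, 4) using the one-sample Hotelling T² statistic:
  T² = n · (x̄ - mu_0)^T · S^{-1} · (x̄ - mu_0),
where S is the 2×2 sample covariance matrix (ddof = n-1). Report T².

Step 1 — sample mean vector:
  mean(X) = (9 + 1 + 2 + 6 + 5 + 5) / 6 = 28/6 = 4.6667
  mean(Y) = (2 + 6 + 3 + 3 + 9 + 9) / 6 = 32/6 = 5.3333
  x̄ = (4.6667, 5.3333),  deviation x̄ - mu_0 = (4.6667, 5.3333) - (4, 4) = (0.6667, 1.3333).

Step 2 — sample covariance matrix, S[i,j] = (1/(n-1)) · Σ_k (x_{k,i} - mean_i) · (x_{k,j} - mean_j), divisor n-1 = 5:
  S[X,X] = ((4.3333)·(4.3333) + (-3.6667)·(-3.6667) + (-2.6667)·(-2.6667) + (1.3333)·(1.3333) + (0.3333)·(0.3333) + (0.3333)·(0.3333)) / 5 = 41.3333/5 = 8.2667
  S[X,Y] = ((4.3333)·(-3.3333) + (-3.6667)·(0.6667) + (-2.6667)·(-2.3333) + (1.3333)·(-2.3333) + (0.3333)·(3.6667) + (0.3333)·(3.6667)) / 5 = -11.3333/5 = -2.2667
  S[Y,Y] = ((-3.3333)·(-3.3333) + (0.6667)·(0.6667) + (-2.3333)·(-2.3333) + (-2.3333)·(-2.3333) + (3.6667)·(3.6667) + (3.6667)·(3.6667)) / 5 = 49.3333/5 = 9.8667
  S = [[8.2667, -2.2667],
 [-2.2667, 9.8667]].

Step 3 — invert S. det(S) = 8.2667·9.8667 - (-2.2667)² = 76.4267.
  S^{-1} = (1/det) · [[d, -b], [-b, a]] = [[0.1291, 0.0297],
 [0.0297, 0.1082]].

Step 4 — quadratic form (x̄ - mu_0)^T · S^{-1} · (x̄ - mu_0):
  S^{-1} · (x̄ - mu_0) = (0.1256, 0.164),
  (x̄ - mu_0)^T · [...] = (0.6667)·(0.1256) + (1.3333)·(0.164) = 0.3024.

Step 5 — scale by n: T² = 6 · 0.3024 = 1.8144.

T² ≈ 1.8144


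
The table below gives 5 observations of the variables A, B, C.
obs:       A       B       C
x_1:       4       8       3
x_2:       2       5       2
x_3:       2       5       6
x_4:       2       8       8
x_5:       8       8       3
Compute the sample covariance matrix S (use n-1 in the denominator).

Step 1 — column means:
  mean(A) = (4 + 2 + 2 + 2 + 8) / 5 = 18/5 = 3.6
  mean(B) = (8 + 5 + 5 + 8 + 8) / 5 = 34/5 = 6.8
  mean(C) = (3 + 2 + 6 + 8 + 3) / 5 = 22/5 = 4.4

Step 2 — sample covariance S[i,j] = (1/(n-1)) · Σ_k (x_{k,i} - mean_i) · (x_{k,j} - mean_j), with n-1 = 4.
  S[A,A] = ((0.4)·(0.4) + (-1.6)·(-1.6) + (-1.6)·(-1.6) + (-1.6)·(-1.6) + (4.4)·(4.4)) / 4 = 27.2/4 = 6.8
  S[A,B] = ((0.4)·(1.2) + (-1.6)·(-1.8) + (-1.6)·(-1.8) + (-1.6)·(1.2) + (4.4)·(1.2)) / 4 = 9.6/4 = 2.4
  S[A,C] = ((0.4)·(-1.4) + (-1.6)·(-2.4) + (-1.6)·(1.6) + (-1.6)·(3.6) + (4.4)·(-1.4)) / 4 = -11.2/4 = -2.8
  S[B,B] = ((1.2)·(1.2) + (-1.8)·(-1.8) + (-1.8)·(-1.8) + (1.2)·(1.2) + (1.2)·(1.2)) / 4 = 10.8/4 = 2.7
  S[B,C] = ((1.2)·(-1.4) + (-1.8)·(-2.4) + (-1.8)·(1.6) + (1.2)·(3.6) + (1.2)·(-1.4)) / 4 = 2.4/4 = 0.6
  S[C,C] = ((-1.4)·(-1.4) + (-2.4)·(-2.4) + (1.6)·(1.6) + (3.6)·(3.6) + (-1.4)·(-1.4)) / 4 = 25.2/4 = 6.3

S is symmetric (S[j,i] = S[i,j]). Assembling:

S = [[6.8, 2.4, -2.8],
 [2.4, 2.7, 0.6],
 [-2.8, 0.6, 6.3]]


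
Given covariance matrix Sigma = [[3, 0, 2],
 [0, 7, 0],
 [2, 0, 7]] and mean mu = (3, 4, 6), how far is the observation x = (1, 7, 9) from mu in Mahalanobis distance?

Step 1 — centre the observation: (x - mu) = (-2, 3, 3).

Step 2 — invert Sigma (cofactor / det for 3×3, or solve directly):
  Sigma^{-1} = [[0.4118, 0, -0.1176],
 [0, 0.1429, 0],
 [-0.1176, 0, 0.1765]].

Step 3 — form the quadratic (x - mu)^T · Sigma^{-1} · (x - mu):
  Sigma^{-1} · (x - mu) = (-1.1765, 0.4286, 0.7647).
  (x - mu)^T · [Sigma^{-1} · (x - mu)] = (-2)·(-1.1765) + (3)·(0.4286) + (3)·(0.7647) = 5.9328.

Step 4 — take square root: d = √(5.9328) ≈ 2.4357.

d(x, mu) = √(5.9328) ≈ 2.4357


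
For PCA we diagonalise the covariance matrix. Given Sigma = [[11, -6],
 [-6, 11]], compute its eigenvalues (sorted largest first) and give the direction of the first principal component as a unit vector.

Step 1 — characteristic polynomial of 2×2 Sigma:
  det(Sigma - λI) = λ² - trace · λ + det = 0.
  trace = 11 + 11 = 22, det = 11·11 - (-6)² = 85.
Step 2 — discriminant:
  Δ = trace² - 4·det = 484 - 340 = 144.
Step 3 — eigenvalues:
  λ = (trace ± √Δ)/2 = (22 ± 12)/2,
  λ_1 = 17,  λ_2 = 5.

Step 4 — unit eigenvector for λ_1: solve (Sigma - λ_1 I)v = 0. First row:
  (11 - 17)·v_x + (-6)·v_y = 0, i.e. (-6)·v_x + (-6)·v_y = 0,
  so v ∝ (b, λ_1 - a) = (-6, 6); multiply by -1 so the first entry is positive: u = (6, -6).
  ||u|| = √((6)² + (-6)²) = √(72) ≈ 8.4853,
  v_1 = u/||u|| ≈ (0.7071, -0.7071) (||v_1|| = 1).

λ_1 = 17,  λ_2 = 5;  v_1 ≈ (0.7071, -0.7071)


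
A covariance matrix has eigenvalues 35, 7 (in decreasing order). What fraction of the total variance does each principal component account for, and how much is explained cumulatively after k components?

Step 1 — total variance = trace(Sigma) = Σ λ_i = 35 + 7 = 42.

Step 2 — fraction explained by component i = λ_i / Σ λ:
  PC1: 35/42 = 0.8333
  PC2: 7/42 = 0.1667

Step 3 — cumulative fraction after k components = (λ_1 + ... + λ_k) / Σ λ:
  k = 1: 35/42 = 0.8333
  k = 2: (35 + 7)/42 = 42/42 = 1

Summary (fraction, with percent):

explained: PC1 0.8333 (83.33%), PC2 0.1667 (16.67%);  cumulative: 0.8333, 1


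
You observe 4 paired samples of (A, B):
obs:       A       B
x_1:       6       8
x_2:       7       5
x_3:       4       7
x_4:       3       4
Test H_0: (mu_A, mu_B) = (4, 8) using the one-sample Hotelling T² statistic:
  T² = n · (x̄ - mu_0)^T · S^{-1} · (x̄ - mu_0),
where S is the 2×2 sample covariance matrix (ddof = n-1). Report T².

Step 1 — sample mean vector:
  mean(A) = (6 + 7 + 4 + 3) / 4 = 20/4 = 5
  mean(B) = (8 + 5 + 7 + 4) / 4 = 24/4 = 6
  x̄ = (5, 6),  deviation x̄ - mu_0 = (5, 6) - (4, 8) = (1, -2).

Step 2 — sample covariance matrix, S[i,j] = (1/(n-1)) · Σ_k (x_{k,i} - mean_i) · (x_{k,j} - mean_j), divisor n-1 = 3:
  S[A,A] = ((1)·(1) + (2)·(2) + (-1)·(-1) + (-2)·(-2)) / 3 = 10/3 = 3.3333
  S[A,B] = ((1)·(2) + (2)·(-1) + (-1)·(1) + (-2)·(-2)) / 3 = 3/3 = 1
  S[B,B] = ((2)·(2) + (-1)·(-1) + (1)·(1) + (-2)·(-2)) / 3 = 10/3 = 3.3333
  S = [[3.3333, 1],
 [1, 3.3333]].

Step 3 — invert S. det(S) = 3.3333·3.3333 - (1)² = 10.1111.
  S^{-1} = (1/det) · [[d, -b], [-b, a]] = [[0.3297, -0.0989],
 [-0.0989, 0.3297]].

Step 4 — quadratic form (x̄ - mu_0)^T · S^{-1} · (x̄ - mu_0):
  S^{-1} · (x̄ - mu_0) = (0.5275, -0.7582),
  (x̄ - mu_0)^T · [...] = (1)·(0.5275) + (-2)·(-0.7582) = 2.044.

Step 5 — scale by n: T² = 4 · 2.044 = 8.1758.

T² ≈ 8.1758


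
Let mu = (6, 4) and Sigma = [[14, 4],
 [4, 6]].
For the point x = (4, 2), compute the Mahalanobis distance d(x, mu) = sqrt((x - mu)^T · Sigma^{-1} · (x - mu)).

Step 1 — centre the observation: (x - mu) = (-2, -2).

Step 2 — invert Sigma. det(Sigma) = 14·6 - (4)² = 68.
  Sigma^{-1} = (1/det) · [[d, -b], [-b, a]] = [[0.0882, -0.0588],
 [-0.0588, 0.2059]].

Step 3 — form the quadratic (x - mu)^T · Sigma^{-1} · (x - mu):
  Sigma^{-1} · (x - mu) = (-0.0588, -0.2941).
  (x - mu)^T · [Sigma^{-1} · (x - mu)] = (-2)·(-0.0588) + (-2)·(-0.2941) = 0.7059.

Step 4 — take square root: d = √(0.7059) ≈ 0.8402.

d(x, mu) = √(0.7059) ≈ 0.8402


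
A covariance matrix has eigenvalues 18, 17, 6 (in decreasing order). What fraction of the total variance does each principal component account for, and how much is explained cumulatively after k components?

Step 1 — total variance = trace(Sigma) = Σ λ_i = 18 + 17 + 6 = 41.

Step 2 — fraction explained by component i = λ_i / Σ λ:
  PC1: 18/41 = 0.439
  PC2: 17/41 = 0.4146
  PC3: 6/41 = 0.1463

Step 3 — cumulative fraction after k components = (λ_1 + ... + λ_k) / Σ λ:
  k = 1: 18/41 = 0.439
  k = 2: (18 + 17)/41 = 35/41 = 0.8537
  k = 3: (18 + 17 + 6)/41 = 41/41 = 1

Summary (fraction, with percent):

explained: PC1 0.439 (43.9%), PC2 0.4146 (41.46%), PC3 0.1463 (14.63%);  cumulative: 0.439, 0.8537, 1


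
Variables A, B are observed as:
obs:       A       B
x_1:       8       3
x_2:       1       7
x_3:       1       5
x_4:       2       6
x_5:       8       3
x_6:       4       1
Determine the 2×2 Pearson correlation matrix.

Step 1 — column means:
  mean(A) = (8 + 1 + 1 + 2 + 8 + 4) / 6 = 24/6 = 4
  mean(B) = (3 + 7 + 5 + 6 + 3 + 1) / 6 = 25/6 = 4.1667

Step 2 — sample variances and covariances s[i,j] = (1/(n-1)) · Σ_k (x_{k,i} - mean_i) · (x_{k,j} - mean_j), with n-1 = 5:
  s[A,A] = ((4)·(4) + (-3)·(-3) + (-3)·(-3) + (-2)·(-2) + (4)·(4) + (0)·(0)) / 5 = 54/5 = 10.8
  s[A,B] = ((4)·(-1.1667) + (-3)·(2.8333) + (-3)·(0.8333) + (-2)·(1.8333) + (4)·(-1.1667) + (0)·(-3.1667)) / 5 = -24/5 = -4.8
  s[B,B] = ((-1.1667)·(-1.1667) + (2.8333)·(2.8333) + (0.8333)·(0.8333) + (1.8333)·(1.8333) + (-1.1667)·(-1.1667) + (-3.1667)·(-3.1667)) / 5 = 24.8333/5 = 4.9667
  Sample standard deviations s_i = √(s[i,i]):
  s(A) = √(10.8) = 3.2863
  s(B) = √(4.9667) = 2.2286

Step 3 — r_{ij} = s_{ij} / (s_i · s_j):
  r[A,A] = 1 (diagonal).
  r[A,B] = -4.8 / (3.2863 · 2.2286) = -4.8 / 7.3239 = -0.6554
  r[B,B] = 1 (diagonal).

R is symmetric with unit diagonal. Assembling:

R = [[1, -0.6554],
 [-0.6554, 1]]


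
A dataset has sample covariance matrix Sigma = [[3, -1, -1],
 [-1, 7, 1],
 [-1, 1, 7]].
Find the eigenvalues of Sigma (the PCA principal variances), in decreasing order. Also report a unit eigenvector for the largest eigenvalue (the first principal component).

Step 1 — characteristic polynomial p(λ) = det(λI - Sigma) = λ³ - tr·λ² + c_1·λ - det, where tr = trace, c_1 = sum of the principal 2×2 minors, det = det(Sigma):
  tr = 3 + 7 + 7 = 17,
  c_1 = (3·7 - (-1)²) + (3·7 - (-1)²) + (7·7 - (1)²) = 20 + 20 + 48 = 88,
  det = 3·(7·7 - (1)²) - (-1)·((-1)·7 - (1)·(-1)) + (-1)·((-1)·(1) - 7·(-1)) = 3·(48) - (-1)·(-6) + (-1)·(6) = 132.
  So p(λ) = λ³ - 17λ² + 88λ - 132.
Step 2 — look for an integer root (rational root theorem: any rational root is an integer divisor of 132). Testing λ = 6:
  p(6) = 216 - 612 + 528 - 132 = 0  ✓
  Dividing out (λ - 6): p(λ) = (λ - 6)(λ² - 11λ + 22).
Step 3 — remaining eigenvalues from the quadratic λ² - 11λ + 22 = 0:
  Δ = 11² - 4·22 = 121 - 88 = 33,  λ = (11 ± √33)/2 = (11 ± 5.7446)/2 ≈ 8.3723 or 2.6277.
  Sorted: λ_1 = 8.3723,  λ_2 = 6,  λ_3 = 2.6277  (check: sum = 17 = tr ✓).

Step 4 — unit eigenvector for λ_1 ≈ 8.3723: v spans the null space of (Sigma - λ_1 I), whose rows are
  r_1 = (-5.3723, -1, -1),  r_2 = (-1, -1.3723, 1),  r_3 = (-1, 1, -1.3723).
  v is orthogonal to every row, so take v ∝ r_1 × r_2 = ((-1)·(1) - (-1)·(-1.3723), (-1)·(-1) - (-5.3723)·(1), (-5.3723)·(-1.3723) - (-1)·(-1)) ≈ (-2.3723, 6.3723, 6.3723).
  Rescale (multiply by -1 so the first nonzero entry is positive): u = (2.3723, -6.3723, -6.3723).
  ||u|| = √((2.3723)² + (-6.3723)² + (-6.3723)²) = √(86.8397) ≈ 9.3188,  v_1 = u/||u|| ≈ (0.2546, -0.6838, -0.6838) (||v_1|| = 1).

λ_1 = 8.3723,  λ_2 = 6,  λ_3 = 2.6277;  v_1 ≈ (0.2546, -0.6838, -0.6838)


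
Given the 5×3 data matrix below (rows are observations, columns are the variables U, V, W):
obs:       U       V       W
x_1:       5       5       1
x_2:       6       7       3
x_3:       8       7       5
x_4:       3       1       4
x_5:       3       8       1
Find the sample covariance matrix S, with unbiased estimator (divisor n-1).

Step 1 — column means:
  mean(U) = (5 + 6 + 8 + 3 + 3) / 5 = 25/5 = 5
  mean(V) = (5 + 7 + 7 + 1 + 8) / 5 = 28/5 = 5.6
  mean(W) = (1 + 3 + 5 + 4 + 1) / 5 = 14/5 = 2.8

Step 2 — sample covariance S[i,j] = (1/(n-1)) · Σ_k (x_{k,i} - mean_i) · (x_{k,j} - mean_j), with n-1 = 4.
  S[U,U] = ((0)·(0) + (1)·(1) + (3)·(3) + (-2)·(-2) + (-2)·(-2)) / 4 = 18/4 = 4.5
  S[U,V] = ((0)·(-0.6) + (1)·(1.4) + (3)·(1.4) + (-2)·(-4.6) + (-2)·(2.4)) / 4 = 10/4 = 2.5
  S[U,W] = ((0)·(-1.8) + (1)·(0.2) + (3)·(2.2) + (-2)·(1.2) + (-2)·(-1.8)) / 4 = 8/4 = 2
  S[V,V] = ((-0.6)·(-0.6) + (1.4)·(1.4) + (1.4)·(1.4) + (-4.6)·(-4.6) + (2.4)·(2.4)) / 4 = 31.2/4 = 7.8
  S[V,W] = ((-0.6)·(-1.8) + (1.4)·(0.2) + (1.4)·(2.2) + (-4.6)·(1.2) + (2.4)·(-1.8)) / 4 = -5.4/4 = -1.35
  S[W,W] = ((-1.8)·(-1.8) + (0.2)·(0.2) + (2.2)·(2.2) + (1.2)·(1.2) + (-1.8)·(-1.8)) / 4 = 12.8/4 = 3.2

S is symmetric (S[j,i] = S[i,j]). Assembling:

S = [[4.5, 2.5, 2],
 [2.5, 7.8, -1.35],
 [2, -1.35, 3.2]]


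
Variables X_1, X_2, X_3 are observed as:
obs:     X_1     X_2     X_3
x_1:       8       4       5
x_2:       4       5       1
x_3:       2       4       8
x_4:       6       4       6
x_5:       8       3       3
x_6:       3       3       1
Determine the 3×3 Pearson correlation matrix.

Step 1 — column means:
  mean(X_1) = (8 + 4 + 2 + 6 + 8 + 3) / 6 = 31/6 = 5.1667
  mean(X_2) = (4 + 5 + 4 + 4 + 3 + 3) / 6 = 23/6 = 3.8333
  mean(X_3) = (5 + 1 + 8 + 6 + 3 + 1) / 6 = 24/6 = 4

Step 2 — sample variances and covariances s[i,j] = (1/(n-1)) · Σ_k (x_{k,i} - mean_i) · (x_{k,j} - mean_j), with n-1 = 5:
  s[X_1,X_1] = ((2.8333)·(2.8333) + (-1.1667)·(-1.1667) + (-3.1667)·(-3.1667) + (0.8333)·(0.8333) + (2.8333)·(2.8333) + (-2.1667)·(-2.1667)) / 5 = 32.8333/5 = 6.5667
  s[X_1,X_2] = ((2.8333)·(0.1667) + (-1.1667)·(1.1667) + (-3.1667)·(0.1667) + (0.8333)·(0.1667) + (2.8333)·(-0.8333) + (-2.1667)·(-0.8333)) / 5 = -1.8333/5 = -0.3667
  s[X_1,X_3] = ((2.8333)·(1) + (-1.1667)·(-3) + (-3.1667)·(4) + (0.8333)·(2) + (2.8333)·(-1) + (-2.1667)·(-3)) / 5 = -1/5 = -0.2
  s[X_2,X_2] = ((0.1667)·(0.1667) + (1.1667)·(1.1667) + (0.1667)·(0.1667) + (0.1667)·(0.1667) + (-0.8333)·(-0.8333) + (-0.8333)·(-0.8333)) / 5 = 2.8333/5 = 0.5667
  s[X_2,X_3] = ((0.1667)·(1) + (1.1667)·(-3) + (0.1667)·(4) + (0.1667)·(2) + (-0.8333)·(-1) + (-0.8333)·(-3)) / 5 = 1/5 = 0.2
  s[X_3,X_3] = ((1)·(1) + (-3)·(-3) + (4)·(4) + (2)·(2) + (-1)·(-1) + (-3)·(-3)) / 5 = 40/5 = 8
  Sample standard deviations s_i = √(s[i,i]):
  s(X_1) = √(6.5667) = 2.5626
  s(X_2) = √(0.5667) = 0.7528
  s(X_3) = √(8) = 2.8284

Step 3 — r_{ij} = s_{ij} / (s_i · s_j):
  r[X_1,X_1] = 1 (diagonal).
  r[X_1,X_2] = -0.3667 / (2.5626 · 0.7528) = -0.3667 / 1.929 = -0.1901
  r[X_1,X_3] = -0.2 / (2.5626 · 2.8284) = -0.2 / 7.248 = -0.0276
  r[X_2,X_2] = 1 (diagonal).
  r[X_2,X_3] = 0.2 / (0.7528 · 2.8284) = 0.2 / 2.1292 = 0.0939
  r[X_3,X_3] = 1 (diagonal).

R is symmetric with unit diagonal. Assembling:

R = [[1, -0.1901, -0.0276],
 [-0.1901, 1, 0.0939],
 [-0.0276, 0.0939, 1]]


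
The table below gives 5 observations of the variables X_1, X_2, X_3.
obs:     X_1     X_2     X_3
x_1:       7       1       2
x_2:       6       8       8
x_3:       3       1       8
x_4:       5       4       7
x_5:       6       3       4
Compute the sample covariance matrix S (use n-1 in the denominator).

Step 1 — column means:
  mean(X_1) = (7 + 6 + 3 + 5 + 6) / 5 = 27/5 = 5.4
  mean(X_2) = (1 + 8 + 1 + 4 + 3) / 5 = 17/5 = 3.4
  mean(X_3) = (2 + 8 + 8 + 7 + 4) / 5 = 29/5 = 5.8

Step 2 — sample covariance S[i,j] = (1/(n-1)) · Σ_k (x_{k,i} - mean_i) · (x_{k,j} - mean_j), with n-1 = 4.
  S[X_1,X_1] = ((1.6)·(1.6) + (0.6)·(0.6) + (-2.4)·(-2.4) + (-0.4)·(-0.4) + (0.6)·(0.6)) / 4 = 9.2/4 = 2.3
  S[X_1,X_2] = ((1.6)·(-2.4) + (0.6)·(4.6) + (-2.4)·(-2.4) + (-0.4)·(0.6) + (0.6)·(-0.4)) / 4 = 4.2/4 = 1.05
  S[X_1,X_3] = ((1.6)·(-3.8) + (0.6)·(2.2) + (-2.4)·(2.2) + (-0.4)·(1.2) + (0.6)·(-1.8)) / 4 = -11.6/4 = -2.9
  S[X_2,X_2] = ((-2.4)·(-2.4) + (4.6)·(4.6) + (-2.4)·(-2.4) + (0.6)·(0.6) + (-0.4)·(-0.4)) / 4 = 33.2/4 = 8.3
  S[X_2,X_3] = ((-2.4)·(-3.8) + (4.6)·(2.2) + (-2.4)·(2.2) + (0.6)·(1.2) + (-0.4)·(-1.8)) / 4 = 15.4/4 = 3.85
  S[X_3,X_3] = ((-3.8)·(-3.8) + (2.2)·(2.2) + (2.2)·(2.2) + (1.2)·(1.2) + (-1.8)·(-1.8)) / 4 = 28.8/4 = 7.2

S is symmetric (S[j,i] = S[i,j]). Assembling:

S = [[2.3, 1.05, -2.9],
 [1.05, 8.3, 3.85],
 [-2.9, 3.85, 7.2]]


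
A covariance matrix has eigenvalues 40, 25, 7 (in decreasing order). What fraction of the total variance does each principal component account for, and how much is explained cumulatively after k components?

Step 1 — total variance = trace(Sigma) = Σ λ_i = 40 + 25 + 7 = 72.

Step 2 — fraction explained by component i = λ_i / Σ λ:
  PC1: 40/72 = 0.5556
  PC2: 25/72 = 0.3472
  PC3: 7/72 = 0.0972

Step 3 — cumulative fraction after k components = (λ_1 + ... + λ_k) / Σ λ:
  k = 1: 40/72 = 0.5556
  k = 2: (40 + 25)/72 = 65/72 = 0.9028
  k = 3: (40 + 25 + 7)/72 = 72/72 = 1

Summary (fraction, with percent):

explained: PC1 0.5556 (55.56%), PC2 0.3472 (34.72%), PC3 0.0972 (9.72%);  cumulative: 0.5556, 0.9028, 1


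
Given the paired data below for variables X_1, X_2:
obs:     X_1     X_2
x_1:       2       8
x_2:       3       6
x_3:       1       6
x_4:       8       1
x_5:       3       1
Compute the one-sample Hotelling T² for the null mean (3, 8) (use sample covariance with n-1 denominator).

Step 1 — sample mean vector:
  mean(X_1) = (2 + 3 + 1 + 8 + 3) / 5 = 17/5 = 3.4
  mean(X_2) = (8 + 6 + 6 + 1 + 1) / 5 = 22/5 = 4.4
  x̄ = (3.4, 4.4),  deviation x̄ - mu_0 = (3.4, 4.4) - (3, 8) = (0.4, -3.6).

Step 2 — sample covariance matrix, S[i,j] = (1/(n-1)) · Σ_k (x_{k,i} - mean_i) · (x_{k,j} - mean_j), divisor n-1 = 4:
  S[X_1,X_1] = ((-1.4)·(-1.4) + (-0.4)·(-0.4) + (-2.4)·(-2.4) + (4.6)·(4.6) + (-0.4)·(-0.4)) / 4 = 29.2/4 = 7.3
  S[X_1,X_2] = ((-1.4)·(3.6) + (-0.4)·(1.6) + (-2.4)·(1.6) + (4.6)·(-3.4) + (-0.4)·(-3.4)) / 4 = -23.8/4 = -5.95
  S[X_2,X_2] = ((3.6)·(3.6) + (1.6)·(1.6) + (1.6)·(1.6) + (-3.4)·(-3.4) + (-3.4)·(-3.4)) / 4 = 41.2/4 = 10.3
  S = [[7.3, -5.95],
 [-5.95, 10.3]].

Step 3 — invert S. det(S) = 7.3·10.3 - (-5.95)² = 39.7875.
  S^{-1} = (1/det) · [[d, -b], [-b, a]] = [[0.2589, 0.1495],
 [0.1495, 0.1835]].

Step 4 — quadratic form (x̄ - mu_0)^T · S^{-1} · (x̄ - mu_0):
  S^{-1} · (x̄ - mu_0) = (-0.4348, -0.6007),
  (x̄ - mu_0)^T · [...] = (0.4)·(-0.4348) + (-3.6)·(-0.6007) = 1.9886.

Step 5 — scale by n: T² = 5 · 1.9886 = 9.9428.

T² ≈ 9.9428


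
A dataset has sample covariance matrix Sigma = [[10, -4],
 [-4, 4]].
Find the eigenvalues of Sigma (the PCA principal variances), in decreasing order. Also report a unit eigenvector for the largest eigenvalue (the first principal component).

Step 1 — characteristic polynomial of 2×2 Sigma:
  det(Sigma - λI) = λ² - trace · λ + det = 0.
  trace = 10 + 4 = 14, det = 10·4 - (-4)² = 24.
Step 2 — discriminant:
  Δ = trace² - 4·det = 196 - 96 = 100.
Step 3 — eigenvalues:
  λ = (trace ± √Δ)/2 = (14 ± 10)/2,
  λ_1 = 12,  λ_2 = 2.

Step 4 — unit eigenvector for λ_1: solve (Sigma - λ_1 I)v = 0. First row:
  (10 - 12)·v_x + (-4)·v_y = 0, i.e. (-2)·v_x + (-4)·v_y = 0,
  so v ∝ (b, λ_1 - a) = (-4, 2); multiply by -1 so the first entry is positive: u = (4, -2).
  ||u|| = √((4)² + (-2)²) = √(20) ≈ 4.4721,
  v_1 = u/||u|| ≈ (0.8944, -0.4472) (||v_1|| = 1).

λ_1 = 12,  λ_2 = 2;  v_1 ≈ (0.8944, -0.4472)


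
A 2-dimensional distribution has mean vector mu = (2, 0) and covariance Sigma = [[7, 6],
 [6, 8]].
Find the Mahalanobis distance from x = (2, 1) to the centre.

Step 1 — centre the observation: (x - mu) = (0, 1).

Step 2 — invert Sigma. det(Sigma) = 7·8 - (6)² = 20.
  Sigma^{-1} = (1/det) · [[d, -b], [-b, a]] = [[0.4, -0.3],
 [-0.3, 0.35]].

Step 3 — form the quadratic (x - mu)^T · Sigma^{-1} · (x - mu):
  Sigma^{-1} · (x - mu) = (-0.3, 0.35).
  (x - mu)^T · [Sigma^{-1} · (x - mu)] = (0)·(-0.3) + (1)·(0.35) = 0.35.

Step 4 — take square root: d = √(0.35) ≈ 0.5916.

d(x, mu) = √(0.35) ≈ 0.5916


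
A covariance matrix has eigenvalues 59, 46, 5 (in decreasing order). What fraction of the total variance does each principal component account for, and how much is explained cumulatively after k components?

Step 1 — total variance = trace(Sigma) = Σ λ_i = 59 + 46 + 5 = 110.

Step 2 — fraction explained by component i = λ_i / Σ λ:
  PC1: 59/110 = 0.5364
  PC2: 46/110 = 0.4182
  PC3: 5/110 = 0.0455

Step 3 — cumulative fraction after k components = (λ_1 + ... + λ_k) / Σ λ:
  k = 1: 59/110 = 0.5364
  k = 2: (59 + 46)/110 = 105/110 = 0.9545
  k = 3: (59 + 46 + 5)/110 = 110/110 = 1

Summary (fraction, with percent):

explained: PC1 0.5364 (53.64%), PC2 0.4182 (41.82%), PC3 0.0455 (4.55%);  cumulative: 0.5364, 0.9545, 1


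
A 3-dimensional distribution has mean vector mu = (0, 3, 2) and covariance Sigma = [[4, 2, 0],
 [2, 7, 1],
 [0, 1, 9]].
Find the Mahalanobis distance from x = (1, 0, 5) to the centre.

Step 1 — centre the observation: (x - mu) = (1, -3, 3).

Step 2 — invert Sigma (cofactor / det for 3×3, or solve directly):
  Sigma^{-1} = [[0.2925, -0.0849, 0.0094],
 [-0.0849, 0.1698, -0.0189],
 [0.0094, -0.0189, 0.1132]].

Step 3 — form the quadratic (x - mu)^T · Sigma^{-1} · (x - mu):
  Sigma^{-1} · (x - mu) = (0.5755, -0.6509, 0.4057).
  (x - mu)^T · [Sigma^{-1} · (x - mu)] = (1)·(0.5755) + (-3)·(-0.6509) + (3)·(0.4057) = 3.7453.

Step 4 — take square root: d = √(3.7453) ≈ 1.9353.

d(x, mu) = √(3.7453) ≈ 1.9353


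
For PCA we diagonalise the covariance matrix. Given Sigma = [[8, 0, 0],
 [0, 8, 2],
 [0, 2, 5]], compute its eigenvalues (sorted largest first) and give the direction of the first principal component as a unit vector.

Step 1 — characteristic polynomial p(λ) = det(λI - Sigma) = λ³ - tr·λ² + c_1·λ - det, where tr = trace, c_1 = sum of the principal 2×2 minors, det = det(Sigma):
  tr = 8 + 8 + 5 = 21,
  c_1 = (8·8 - (0)²) + (8·5 - (0)²) + (8·5 - (2)²) = 64 + 40 + 36 = 140,
  det = 8·(8·5 - (2)²) - (0)·((0)·5 - (2)·(0)) + (0)·((0)·(2) - 8·(0)) = 8·(36) - (0)·(0) + (0)·(0) = 288.
  So p(λ) = λ³ - 21λ² + 140λ - 288.
Step 2 — look for an integer root (rational root theorem: any rational root is an integer divisor of 288). Testing λ = 4:
  p(4) = 64 - 336 + 560 - 288 = 0  ✓
  Dividing out (λ - 4): p(λ) = (λ - 4)(λ² - 17λ + 72).
Step 3 — remaining eigenvalues from the quadratic λ² - 17λ + 72 = 0:
  Δ = 17² - 4·72 = 289 - 288 = 1,  λ = (17 ± √1)/2 = (17 ± 1)/2 = 9 or 8.
  Sorted: λ_1 = 9,  λ_2 = 8,  λ_3 = 4  (check: sum = 21 = tr ✓).

Step 4 — unit eigenvector for λ_1 = 9: v spans the null space of (Sigma - λ_1 I), whose rows are
  r_1 = (-1, 0, 0),  r_2 = (0, -1, 2),  r_3 = (0, 2, -4).
  v is orthogonal to every row, so take v ∝ r_1 × r_2 = ((0)·(2) - (0)·(-1), (0)·(0) - (-1)·(2), (-1)·(-1) - (0)·(0)) = (0, 2, 1).
  Let u = (0, 2, 1).
  ||u|| = √((0)² + (2)² + (1)²) = √(5) ≈ 2.2361,  v_1 = u/||u|| ≈ (0, 0.8944, 0.4472) (||v_1|| = 1).

λ_1 = 9,  λ_2 = 8,  λ_3 = 4;  v_1 ≈ (0, 0.8944, 0.4472)
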